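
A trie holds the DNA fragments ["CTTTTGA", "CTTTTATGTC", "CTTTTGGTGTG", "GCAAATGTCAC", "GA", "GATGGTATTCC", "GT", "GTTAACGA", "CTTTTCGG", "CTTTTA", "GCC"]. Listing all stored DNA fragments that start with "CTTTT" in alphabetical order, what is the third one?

CTTTTCGG

DFS of the "CTTTT" subtree visits, in order: "CTTTTA", "CTTTTATGTC", "CTTTTCGG", "CTTTTGA", "CTTTTGGTGTG"
Position 3: CTTTTCGG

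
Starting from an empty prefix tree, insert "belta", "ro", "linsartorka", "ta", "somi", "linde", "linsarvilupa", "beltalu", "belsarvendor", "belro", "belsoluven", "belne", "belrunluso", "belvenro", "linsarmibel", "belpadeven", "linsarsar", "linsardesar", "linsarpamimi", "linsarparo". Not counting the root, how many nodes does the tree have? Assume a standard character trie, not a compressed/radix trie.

92

Insert word by word; a character creates a node only if that edge doesn't already exist:
  "belta" → 5 new (b, e, l, t, a)
  "ro" → 2 new (r, o)
  "linsartorka" → 11 new (l, i, n, s, a, r, t, o, r, k, a)
  "ta" → 2 new (t, a)
  "somi" → 4 new (s, o, m, i)
  "linde" → prefix "lin" already present; 2 new (d, e)
  "linsarvilupa" → prefix "linsar" already present; 6 new (v, i, l, u, p, a)
  "beltalu" → prefix "belta" already present; 2 new (l, u)
  "belsarvendor" → prefix "bel" already present; 9 new (s, a, r, v, e, n, d, o, r)
  "belro" → prefix "bel" already present; 2 new (r, o)
  "belsoluven" → prefix "bels" already present; 6 new (o, l, u, v, e, n)
  "belne" → prefix "bel" already present; 2 new (n, e)
  "belrunluso" → prefix "belr" already present; 6 new (u, n, l, u, s, o)
  "belvenro" → prefix "bel" already present; 5 new (v, e, n, r, o)
  "linsarmibel" → prefix "linsar" already present; 5 new (m, i, b, e, l)
  "belpadeven" → prefix "bel" already present; 7 new (p, a, d, e, v, e, n)
  "linsarsar" → prefix "linsar" already present; 3 new (s, a, r)
  "linsardesar" → prefix "linsar" already present; 5 new (d, e, s, a, r)
  "linsarpamimi" → prefix "linsar" already present; 6 new (p, a, m, i, m, i)
  "linsarparo" → prefix "linsarpa" already present; 2 new (r, o)
Total nodes = 5 + 2 + 11 + 2 + 4 + 2 + 6 + 2 + 9 + 2 + 6 + 2 + 6 + 5 + 5 + 7 + 3 + 5 + 6 + 2 = 92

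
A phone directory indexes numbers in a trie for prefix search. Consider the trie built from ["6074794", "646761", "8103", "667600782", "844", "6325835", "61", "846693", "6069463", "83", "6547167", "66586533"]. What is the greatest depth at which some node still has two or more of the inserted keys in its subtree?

2

Equivalently: take the maximum, over all pairs, of their longest common prefix length.
e.g. "6069463" and "6074794" share the prefix "60" of length 2; no pair shares a longer one.
Longest shared-prefix length: 2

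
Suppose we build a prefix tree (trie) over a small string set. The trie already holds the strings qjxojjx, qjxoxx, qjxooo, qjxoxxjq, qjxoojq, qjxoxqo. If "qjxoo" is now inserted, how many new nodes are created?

0

"qjxoo" is already a full path in the trie; only an end-marker is added.
No new nodes are needed: 0.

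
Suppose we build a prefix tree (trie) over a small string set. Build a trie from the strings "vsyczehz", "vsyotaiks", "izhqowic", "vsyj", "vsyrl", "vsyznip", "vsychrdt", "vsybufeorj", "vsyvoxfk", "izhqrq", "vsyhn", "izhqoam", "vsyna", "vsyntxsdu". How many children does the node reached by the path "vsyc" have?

Walk "vsyc" from the root, arriving at one node.
Distinct next characters after "vsyc": h, z.
That node has 2 child edges.

2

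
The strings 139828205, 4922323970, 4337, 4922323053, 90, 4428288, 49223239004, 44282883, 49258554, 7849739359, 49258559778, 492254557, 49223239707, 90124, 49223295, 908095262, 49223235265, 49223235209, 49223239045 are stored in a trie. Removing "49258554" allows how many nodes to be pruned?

1

After clearing the end-marker at "49258554", prune upward until reaching a node still needed by another word.
The suffix "4" (1 node) is used only by "49258554"; the node for "4925855" still has the child "9", so pruning stops there.
Nodes removed: 1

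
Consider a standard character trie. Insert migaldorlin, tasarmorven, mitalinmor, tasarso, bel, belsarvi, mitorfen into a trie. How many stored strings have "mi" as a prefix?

Walk to "mi"; the words in its subtree are exactly those with that prefix.
Words under "mi": migaldorlin, mitalinmor, mitorfen
Count: 3

3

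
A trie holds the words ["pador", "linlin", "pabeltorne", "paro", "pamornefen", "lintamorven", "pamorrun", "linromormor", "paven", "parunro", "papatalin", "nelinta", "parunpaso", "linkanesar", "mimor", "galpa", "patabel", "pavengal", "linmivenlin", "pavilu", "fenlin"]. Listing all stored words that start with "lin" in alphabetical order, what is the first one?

linkanesar

DFS of the "lin" subtree visits, in order: "linkanesar", "linlin", "linmivenlin", "linromormor", "lintamorven"
Position 1: linkanesar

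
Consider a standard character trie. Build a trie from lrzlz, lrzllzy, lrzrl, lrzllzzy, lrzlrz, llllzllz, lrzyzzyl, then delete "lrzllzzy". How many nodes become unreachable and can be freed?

A node on "lrzllzzy"'s path can go only if nothing else ends at it or branches off below it.
The suffix "zy" (2 nodes) is used only by "lrzllzzy"; the node for "lrzllz" still has the child "y", so pruning stops there.
Nodes removed: 2

2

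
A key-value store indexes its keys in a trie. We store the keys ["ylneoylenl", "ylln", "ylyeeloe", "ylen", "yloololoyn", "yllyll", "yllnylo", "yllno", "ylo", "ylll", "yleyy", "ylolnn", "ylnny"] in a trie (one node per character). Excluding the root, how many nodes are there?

43

Insert word by word; a character creates a node only if that edge doesn't already exist:
  "ylneoylenl" → 10 new (y, l, n, e, o, y, l, e, n, l)
  "ylln" → prefix "yl" already present; 2 new (l, n)
  "ylyeeloe" → prefix "yl" already present; 6 new (y, e, e, l, o, e)
  "ylen" → prefix "yl" already present; 2 new (e, n)
  "yloololoyn" → prefix "yl" already present; 8 new (o, o, l, o, l, o, y, n)
  "yllyll" → prefix "yll" already present; 3 new (y, l, l)
  "yllnylo" → prefix "ylln" already present; 3 new (y, l, o)
  "yllno" → prefix "ylln" already present; 1 new (o)
  "ylo" → prefix "ylo" already present; 0 new (none)
  "ylll" → prefix "yll" already present; 1 new (l)
  "yleyy" → prefix "yle" already present; 2 new (y, y)
  "ylolnn" → prefix "ylo" already present; 3 new (l, n, n)
  "ylnny" → prefix "yln" already present; 2 new (n, y)
Total nodes = 10 + 2 + 6 + 2 + 8 + 3 + 3 + 1 + 0 + 1 + 2 + 3 + 2 = 43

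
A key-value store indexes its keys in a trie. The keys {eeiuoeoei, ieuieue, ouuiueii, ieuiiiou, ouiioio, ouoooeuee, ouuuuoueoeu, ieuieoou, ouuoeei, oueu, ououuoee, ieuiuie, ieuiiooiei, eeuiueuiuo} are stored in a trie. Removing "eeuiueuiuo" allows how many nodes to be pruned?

A node on "eeuiueuiuo"'s path can go only if nothing else ends at it or branches off below it.
The suffix "uiueuiuo" (8 nodes) is used only by "eeuiueuiuo"; the node for "ee" still has the child "i", so pruning stops there.
Nodes removed: 8

8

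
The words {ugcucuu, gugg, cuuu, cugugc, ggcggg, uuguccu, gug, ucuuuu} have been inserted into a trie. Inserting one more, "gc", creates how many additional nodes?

1

"g" is already a path in the trie; the remaining "c" must be added.
Each of the 1 remaining characters creates one node.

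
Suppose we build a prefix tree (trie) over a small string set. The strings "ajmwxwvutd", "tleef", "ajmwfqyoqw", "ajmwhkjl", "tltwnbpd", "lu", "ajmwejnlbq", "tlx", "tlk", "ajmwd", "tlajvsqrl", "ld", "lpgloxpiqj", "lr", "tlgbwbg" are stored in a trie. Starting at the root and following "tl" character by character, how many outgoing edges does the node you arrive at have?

The children of the "tl" node are the distinct next characters among strings starting with "tl".
Distinct next characters after "tl": a, e, g, k, t, x.
That node has 6 child edges.

6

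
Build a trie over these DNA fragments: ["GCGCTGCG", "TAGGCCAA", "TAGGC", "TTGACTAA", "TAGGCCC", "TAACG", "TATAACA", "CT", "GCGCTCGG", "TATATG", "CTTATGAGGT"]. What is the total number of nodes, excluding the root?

47

Count nodes per top-level branch (shared prefixes stored once):
  'C'-branch (CT, CTTATGAGGT): 10 nodes
  'G'-branch (GCGCTCGG, GCGCTGCG): 11 nodes
  'T'-branch (TAACG, TAGGC, TAGGCCAA, TAGGCCC, TATAACA, TATATG, TTGACTAA): 26 nodes
Sum: 47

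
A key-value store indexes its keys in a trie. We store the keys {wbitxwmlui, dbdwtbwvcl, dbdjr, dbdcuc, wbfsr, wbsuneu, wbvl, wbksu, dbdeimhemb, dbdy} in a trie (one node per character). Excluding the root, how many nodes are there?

Insert word by word; a character creates a node only if that edge doesn't already exist:
  "wbitxwmlui" → 10 new (w, b, i, t, x, w, m, l, u, i)
  "dbdwtbwvcl" → 10 new (d, b, d, w, t, b, w, v, c, l)
  "dbdjr" → prefix "dbd" already present; 2 new (j, r)
  "dbdcuc" → prefix "dbd" already present; 3 new (c, u, c)
  "wbfsr" → prefix "wb" already present; 3 new (f, s, r)
  "wbsuneu" → prefix "wb" already present; 5 new (s, u, n, e, u)
  "wbvl" → prefix "wb" already present; 2 new (v, l)
  "wbksu" → prefix "wb" already present; 3 new (k, s, u)
  "dbdeimhemb" → prefix "dbd" already present; 7 new (e, i, m, h, e, m, b)
  "dbdy" → prefix "dbd" already present; 1 new (y)
Total nodes = 10 + 10 + 2 + 3 + 3 + 5 + 2 + 3 + 7 + 1 = 46

46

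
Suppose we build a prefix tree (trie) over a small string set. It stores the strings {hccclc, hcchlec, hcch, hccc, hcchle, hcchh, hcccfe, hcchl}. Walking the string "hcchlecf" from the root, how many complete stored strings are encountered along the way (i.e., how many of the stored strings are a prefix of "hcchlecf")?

4

Walk "hcchlecf" from the root; an end-of-word marker is hit whenever a stored word is a prefix of "hcchlecf".
Prefixes of the query that are stored words: "hcch", "hcchl", "hcchle", "hcchlec"
Count: 4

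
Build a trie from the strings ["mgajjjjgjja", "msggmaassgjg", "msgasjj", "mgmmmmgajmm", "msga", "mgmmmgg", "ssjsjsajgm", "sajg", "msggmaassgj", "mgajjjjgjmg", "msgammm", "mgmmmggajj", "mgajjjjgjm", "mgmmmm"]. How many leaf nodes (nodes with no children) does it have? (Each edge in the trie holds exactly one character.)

Leaves are exactly the stored words that no other stored word extends.
Those words: "mgajjjjgjja", "mgajjjjgjmg", "mgmmmggajj", "mgmmmmgajmm", "msgammm", "msgasjj", "msggmaassgjg", "sajg", "ssjsjsajgm"
Leaf count: 9

9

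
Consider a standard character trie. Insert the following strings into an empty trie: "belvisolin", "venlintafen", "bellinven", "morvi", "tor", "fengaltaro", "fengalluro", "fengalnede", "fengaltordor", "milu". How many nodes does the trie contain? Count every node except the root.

Insert word by word; a character creates a node only if that edge doesn't already exist:
  "belvisolin" → 10 new (b, e, l, v, i, s, o, l, i, n)
  "venlintafen" → 11 new (v, e, n, l, i, n, t, a, f, e, n)
  "bellinven" → prefix "bel" already present; 6 new (l, i, n, v, e, n)
  "morvi" → 5 new (m, o, r, v, i)
  "tor" → 3 new (t, o, r)
  "fengaltaro" → 10 new (f, e, n, g, a, l, t, a, r, o)
  "fengalluro" → prefix "fengal" already present; 4 new (l, u, r, o)
  "fengalnede" → prefix "fengal" already present; 4 new (n, e, d, e)
  "fengaltordor" → prefix "fengalt" already present; 5 new (o, r, d, o, r)
  "milu" → prefix "m" already present; 3 new (i, l, u)
Total nodes = 10 + 11 + 6 + 5 + 3 + 10 + 4 + 4 + 5 + 3 = 61

61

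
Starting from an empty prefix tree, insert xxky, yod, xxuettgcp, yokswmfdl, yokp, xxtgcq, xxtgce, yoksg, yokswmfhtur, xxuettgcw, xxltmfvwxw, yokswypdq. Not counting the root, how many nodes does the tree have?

45

For each word, the new-node count is its length minus the longest prefix already in the trie:
  "xxky" → 4 new (x, x, k, y)
  "yod" → 3 new (y, o, d)
  "xxuettgcp" → prefix "xx" already present; 7 new (u, e, t, t, g, c, p)
  "yokswmfdl" → prefix "yo" already present; 7 new (k, s, w, m, f, d, l)
  "yokp" → prefix "yok" already present; 1 new (p)
  "xxtgcq" → prefix "xx" already present; 4 new (t, g, c, q)
  "xxtgce" → prefix "xxtgc" already present; 1 new (e)
  "yoksg" → prefix "yoks" already present; 1 new (g)
  "yokswmfhtur" → prefix "yokswmf" already present; 4 new (h, t, u, r)
  "xxuettgcw" → prefix "xxuettgc" already present; 1 new (w)
  "xxltmfvwxw" → prefix "xx" already present; 8 new (l, t, m, f, v, w, x, w)
  "yokswypdq" → prefix "yoksw" already present; 4 new (y, p, d, q)
Total nodes = 4 + 3 + 7 + 7 + 1 + 4 + 1 + 1 + 4 + 1 + 8 + 4 = 45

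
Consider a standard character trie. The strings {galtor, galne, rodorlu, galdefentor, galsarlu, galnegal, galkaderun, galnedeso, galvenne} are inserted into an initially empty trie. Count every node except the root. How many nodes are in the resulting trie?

47

For each word, the new-node count is its length minus the longest prefix already in the trie:
  "galtor" → 6 new (g, a, l, t, o, r)
  "galne" → prefix "gal" already present; 2 new (n, e)
  "rodorlu" → 7 new (r, o, d, o, r, l, u)
  "galdefentor" → prefix "gal" already present; 8 new (d, e, f, e, n, t, o, r)
  "galsarlu" → prefix "gal" already present; 5 new (s, a, r, l, u)
  "galnegal" → prefix "galne" already present; 3 new (g, a, l)
  "galkaderun" → prefix "gal" already present; 7 new (k, a, d, e, r, u, n)
  "galnedeso" → prefix "galne" already present; 4 new (d, e, s, o)
  "galvenne" → prefix "gal" already present; 5 new (v, e, n, n, e)
Total nodes = 6 + 2 + 7 + 8 + 5 + 3 + 7 + 4 + 5 = 47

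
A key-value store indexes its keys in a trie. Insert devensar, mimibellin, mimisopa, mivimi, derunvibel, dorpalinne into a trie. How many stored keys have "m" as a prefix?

Filter for entries beginning with "m":
Matches: "mimibellin", "mimisopa", "mivimi"
Count: 3

3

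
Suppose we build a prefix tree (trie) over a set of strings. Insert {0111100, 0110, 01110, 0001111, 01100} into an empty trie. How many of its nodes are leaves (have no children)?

A leaf is a node with no children — equivalently, the end of a word that is not a proper prefix of any other stored word.
Those words: "0001111", "01100", "01110", "0111100"
Leaf count: 4

4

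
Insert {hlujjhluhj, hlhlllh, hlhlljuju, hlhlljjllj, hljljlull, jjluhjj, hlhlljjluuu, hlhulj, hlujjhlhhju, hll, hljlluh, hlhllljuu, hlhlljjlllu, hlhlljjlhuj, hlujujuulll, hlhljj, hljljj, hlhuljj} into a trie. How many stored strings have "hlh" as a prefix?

10

Traverse to the node for "hlh", then collect every word in that subtree.
Matches: "hlhljj", "hlhlljjlhuj", "hlhlljjllj", "hlhlljjlllu", "hlhlljjluuu", "hlhlljuju", "hlhlllh", "hlhllljuu", "hlhulj", "hlhuljj"
Count: 10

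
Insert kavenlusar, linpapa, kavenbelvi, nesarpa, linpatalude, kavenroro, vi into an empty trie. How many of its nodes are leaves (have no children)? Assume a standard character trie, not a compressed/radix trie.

Leaves are exactly the stored words that no other stored word extends.
Those words: "kavenbelvi", "kavenlusar", "kavenroro", "linpapa", "linpatalude", "nesarpa", "vi"
Leaf count: 7

7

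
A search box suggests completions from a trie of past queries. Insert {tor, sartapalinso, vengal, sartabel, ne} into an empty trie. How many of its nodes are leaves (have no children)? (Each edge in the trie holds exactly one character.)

A leaf is a node with no children — equivalently, the end of a word that is not a proper prefix of any other stored word.
Those words: "ne", "sartabel", "sartapalinso", "tor", "vengal"
Leaf count: 5

5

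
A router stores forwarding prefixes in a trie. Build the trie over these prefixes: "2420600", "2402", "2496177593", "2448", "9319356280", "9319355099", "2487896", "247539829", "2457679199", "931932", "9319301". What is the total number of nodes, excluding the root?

56

Trace insertions, counting only characters that open a new branch:
  "2420600" → 7 new (2, 4, 2, 0, 6, 0, 0)
  "2402" → prefix "24" already present; 2 new (0, 2)
  "2496177593" → prefix "24" already present; 8 new (9, 6, 1, 7, 7, 5, 9, 3)
  "2448" → prefix "24" already present; 2 new (4, 8)
  "9319356280" → 10 new (9, 3, 1, 9, 3, 5, 6, 2, 8, 0)
  "9319355099" → prefix "931935" already present; 4 new (5, 0, 9, 9)
  "2487896" → prefix "24" already present; 5 new (8, 7, 8, 9, 6)
  "247539829" → prefix "24" already present; 7 new (7, 5, 3, 9, 8, 2, 9)
  "2457679199" → prefix "24" already present; 8 new (5, 7, 6, 7, 9, 1, 9, 9)
  "931932" → prefix "93193" already present; 1 new (2)
  "9319301" → prefix "93193" already present; 2 new (0, 1)
Total nodes = 7 + 2 + 8 + 2 + 10 + 4 + 5 + 7 + 8 + 1 + 2 = 56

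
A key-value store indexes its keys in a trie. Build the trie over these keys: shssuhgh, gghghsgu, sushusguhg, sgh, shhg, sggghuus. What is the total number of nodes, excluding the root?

Count nodes per top-level branch (shared prefixes stored once):
  'g'-branch (gghghsgu): 8 nodes
  's'-branch (sggghuus, sgh, shhg, shssuhgh, sushusguhg): 27 nodes
Sum: 35

35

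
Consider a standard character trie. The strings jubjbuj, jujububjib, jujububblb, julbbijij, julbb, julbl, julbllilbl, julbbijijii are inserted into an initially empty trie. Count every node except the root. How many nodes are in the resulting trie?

Trie structure (* marks end of a word):
(root)
└─ j
   └─ u
      ├─ b
      │  └─ j
      │     └─ b
      │        └─ u
      │           └─ j *
      ├─ j
      │  └─ u
      │     └─ b
      │        └─ u
      │           └─ b
      │              ├─ b
      │              │  └─ l
      │              │     └─ b *
      │              └─ j
      │                 └─ i
      │                    └─ b *
      └─ l
         └─ b
            ├─ b *
            │  └─ i
            │     └─ j
            │        └─ i
            │           └─ j *
            │              └─ i
            │                 └─ i *
            └─ l *
               └─ l
                  └─ i
                     └─ l
                        └─ b
                           └─ l *
Counting every labelled node above: 33.

33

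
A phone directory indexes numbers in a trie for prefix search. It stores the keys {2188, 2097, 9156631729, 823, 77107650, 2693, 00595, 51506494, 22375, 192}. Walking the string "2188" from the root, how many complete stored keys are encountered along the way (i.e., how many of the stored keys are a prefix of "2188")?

1

Traverse "2188" character by character; count nodes along the way that are marked as word ends.
Prefixes of the query that are stored words: "2188"
Count: 1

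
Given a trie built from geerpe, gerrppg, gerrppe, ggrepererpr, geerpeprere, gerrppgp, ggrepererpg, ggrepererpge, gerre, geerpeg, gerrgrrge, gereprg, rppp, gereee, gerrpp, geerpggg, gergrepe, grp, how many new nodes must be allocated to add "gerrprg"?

Walking "gerrprg" from the root, the first 5 characters ("gerrp") follow existing edges; "r" is the first miss.
So 7 − 5 = 2 new nodes.

2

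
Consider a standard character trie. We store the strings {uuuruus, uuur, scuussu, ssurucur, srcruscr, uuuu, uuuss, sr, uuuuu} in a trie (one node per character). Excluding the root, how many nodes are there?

Trace insertions, counting only characters that open a new branch:
  "uuuruus" → 7 new (u, u, u, r, u, u, s)
  "uuur" → prefix "uuur" already present; 0 new (none)
  "scuussu" → 7 new (s, c, u, u, s, s, u)
  "ssurucur" → prefix "s" already present; 7 new (s, u, r, u, c, u, r)
  "srcruscr" → prefix "s" already present; 7 new (r, c, r, u, s, c, r)
  "uuuu" → prefix "uuu" already present; 1 new (u)
  "uuuss" → prefix "uuu" already present; 2 new (s, s)
  "sr" → prefix "sr" already present; 0 new (none)
  "uuuuu" → prefix "uuuu" already present; 1 new (u)
Total nodes = 7 + 0 + 7 + 7 + 7 + 1 + 2 + 0 + 1 = 32

32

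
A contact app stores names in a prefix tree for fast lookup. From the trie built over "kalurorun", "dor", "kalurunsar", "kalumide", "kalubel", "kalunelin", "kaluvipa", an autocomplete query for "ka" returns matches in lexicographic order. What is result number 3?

kalunelin

Words with prefix "ka", in lexicographic order: "kalubel", "kalumide", "kalunelin", "kalurorun", "kalurunsar", "kaluvipa"
Position 3: kalunelin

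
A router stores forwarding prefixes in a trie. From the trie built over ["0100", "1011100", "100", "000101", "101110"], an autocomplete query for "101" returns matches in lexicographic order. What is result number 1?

101110

Words with prefix "101", in lexicographic order: "101110", "1011100"
Position 1: 101110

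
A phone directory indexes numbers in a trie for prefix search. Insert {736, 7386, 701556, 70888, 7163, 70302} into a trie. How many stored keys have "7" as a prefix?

6

Traverse to the node for "7", then collect every word in that subtree.
Matches: "701556", "70302", "70888", "7163", "736", "7386"
Count: 6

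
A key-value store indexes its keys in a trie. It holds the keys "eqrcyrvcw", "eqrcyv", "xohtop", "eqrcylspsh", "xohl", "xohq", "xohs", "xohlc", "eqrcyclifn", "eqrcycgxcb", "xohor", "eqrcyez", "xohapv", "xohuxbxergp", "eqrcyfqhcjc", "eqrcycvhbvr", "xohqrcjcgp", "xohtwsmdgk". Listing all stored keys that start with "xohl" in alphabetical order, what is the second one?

Words with prefix "xohl", in lexicographic order: "xohl", "xohlc"
Position 2: xohlc

xohlc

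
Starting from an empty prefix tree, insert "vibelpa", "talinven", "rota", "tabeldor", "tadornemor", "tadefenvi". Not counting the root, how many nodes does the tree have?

Trace insertions, counting only characters that open a new branch:
  "vibelpa" → 7 new (v, i, b, e, l, p, a)
  "talinven" → 8 new (t, a, l, i, n, v, e, n)
  "rota" → 4 new (r, o, t, a)
  "tabeldor" → prefix "ta" already present; 6 new (b, e, l, d, o, r)
  "tadornemor" → prefix "ta" already present; 8 new (d, o, r, n, e, m, o, r)
  "tadefenvi" → prefix "tad" already present; 6 new (e, f, e, n, v, i)
Total nodes = 7 + 8 + 4 + 6 + 8 + 6 = 39

39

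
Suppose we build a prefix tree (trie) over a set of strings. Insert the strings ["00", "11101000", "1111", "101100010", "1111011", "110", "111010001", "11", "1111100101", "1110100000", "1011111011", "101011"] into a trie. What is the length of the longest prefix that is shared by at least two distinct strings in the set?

The deepest shared node is where two words last agree before diverging.
e.g. "11101000" and "1110100000" share the prefix "11101000" of length 8; no pair shares a longer one.
Longest shared-prefix length: 8

8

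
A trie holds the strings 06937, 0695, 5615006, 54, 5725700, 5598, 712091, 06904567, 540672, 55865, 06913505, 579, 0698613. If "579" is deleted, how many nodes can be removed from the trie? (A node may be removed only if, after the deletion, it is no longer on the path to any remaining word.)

1

A node on "579"'s path can go only if nothing else ends at it or branches off below it.
The suffix "9" (1 node) is used only by "579"; the node for "57" still has the child "2", so pruning stops there.
Nodes removed: 1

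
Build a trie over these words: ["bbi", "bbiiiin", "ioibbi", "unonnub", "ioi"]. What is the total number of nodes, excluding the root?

20

For each word, the new-node count is its length minus the longest prefix already in the trie:
  "bbi" → 3 new (b, b, i)
  "bbiiiin" → prefix "bbi" already present; 4 new (i, i, i, n)
  "ioibbi" → 6 new (i, o, i, b, b, i)
  "unonnub" → 7 new (u, n, o, n, n, u, b)
  "ioi" → prefix "ioi" already present; 0 new (none)
Total nodes = 3 + 4 + 6 + 7 + 0 = 20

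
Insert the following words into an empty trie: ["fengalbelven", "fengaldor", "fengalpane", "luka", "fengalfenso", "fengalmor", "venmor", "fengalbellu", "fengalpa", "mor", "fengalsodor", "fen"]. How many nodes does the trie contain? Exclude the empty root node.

47

Insert word by word; a character creates a node only if that edge doesn't already exist:
  "fengalbelven" → 12 new (f, e, n, g, a, l, b, e, l, v, e, n)
  "fengaldor" → prefix "fengal" already present; 3 new (d, o, r)
  "fengalpane" → prefix "fengal" already present; 4 new (p, a, n, e)
  "luka" → 4 new (l, u, k, a)
  "fengalfenso" → prefix "fengal" already present; 5 new (f, e, n, s, o)
  "fengalmor" → prefix "fengal" already present; 3 new (m, o, r)
  "venmor" → 6 new (v, e, n, m, o, r)
  "fengalbellu" → prefix "fengalbel" already present; 2 new (l, u)
  "fengalpa" → prefix "fengalpa" already present; 0 new (none)
  "mor" → 3 new (m, o, r)
  "fengalsodor" → prefix "fengal" already present; 5 new (s, o, d, o, r)
  "fen" → prefix "fen" already present; 0 new (none)
Total nodes = 12 + 3 + 4 + 4 + 5 + 3 + 6 + 2 + 0 + 3 + 5 + 0 = 47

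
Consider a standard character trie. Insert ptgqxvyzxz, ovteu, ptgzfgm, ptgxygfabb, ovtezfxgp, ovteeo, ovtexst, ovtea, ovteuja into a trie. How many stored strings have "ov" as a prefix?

6

Traverse to the node for "ov", then collect every word in that subtree.
Words under "ov": ovtea, ovteeo, ovteu, ovteuja, ovtexst, ovtezfxgp
Count: 6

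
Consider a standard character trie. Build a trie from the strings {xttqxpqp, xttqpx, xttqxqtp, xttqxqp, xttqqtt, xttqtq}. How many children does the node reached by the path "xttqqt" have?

The children of the "xttqqt" node are the distinct next characters among strings starting with "xttqqt".
Distinct next characters after "xttqqt": t.
That node has 1 child edge.

1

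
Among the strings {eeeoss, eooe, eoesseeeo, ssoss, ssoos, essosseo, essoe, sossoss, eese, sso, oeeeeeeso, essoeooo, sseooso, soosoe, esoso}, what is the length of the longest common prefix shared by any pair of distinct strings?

5

Look for the deepest trie node that still has at least two words in its subtree.
e.g. "essoe" and "essoeooo" share the prefix "essoe" of length 5; no pair shares a longer one.
Longest shared-prefix length: 5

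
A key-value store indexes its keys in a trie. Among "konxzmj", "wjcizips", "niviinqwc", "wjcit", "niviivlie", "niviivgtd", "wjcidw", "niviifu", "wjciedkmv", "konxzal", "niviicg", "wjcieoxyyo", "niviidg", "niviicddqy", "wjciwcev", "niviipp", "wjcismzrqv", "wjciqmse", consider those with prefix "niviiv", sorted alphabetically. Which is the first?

niviivgtd

Filter for "niviiv…" and sort: "niviivgtd", "niviivlie"
The 1st is niviivgtd.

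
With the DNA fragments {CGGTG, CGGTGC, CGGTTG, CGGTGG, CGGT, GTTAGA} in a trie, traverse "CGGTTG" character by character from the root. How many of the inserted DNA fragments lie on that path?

Traverse "CGGTTG" character by character; count nodes along the way that are marked as word ends.
Prefixes of the query that are stored words: "CGGT", "CGGTTG"
Count: 2

2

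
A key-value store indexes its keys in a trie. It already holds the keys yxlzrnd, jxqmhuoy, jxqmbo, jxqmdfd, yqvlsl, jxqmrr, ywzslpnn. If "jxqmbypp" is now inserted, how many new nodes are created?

3

Walking "jxqmbypp" from the root, the first 5 characters ("jxqmb") follow existing edges; "y" is the first miss.
Each of the 3 remaining characters creates one node.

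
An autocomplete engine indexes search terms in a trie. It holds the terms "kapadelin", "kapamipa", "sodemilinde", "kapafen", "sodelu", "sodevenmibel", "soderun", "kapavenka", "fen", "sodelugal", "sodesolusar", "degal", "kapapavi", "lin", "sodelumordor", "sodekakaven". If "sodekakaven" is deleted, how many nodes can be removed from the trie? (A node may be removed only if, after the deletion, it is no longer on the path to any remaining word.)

Walk "sodekakaven" from the leaf back toward the root, removing each node that no remaining word uses.
The suffix "kakaven" (7 nodes) is used only by "sodekakaven"; the node for "sode" still has the child "m", so pruning stops there.
Nodes removed: 7

7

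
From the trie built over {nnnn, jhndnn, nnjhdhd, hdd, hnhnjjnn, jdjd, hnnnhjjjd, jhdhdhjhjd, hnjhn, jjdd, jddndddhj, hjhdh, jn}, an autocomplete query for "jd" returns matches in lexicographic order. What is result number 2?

DFS of the "jd" subtree visits, in order: "jddndddhj", "jdjd"
Position 2: jdjd

jdjd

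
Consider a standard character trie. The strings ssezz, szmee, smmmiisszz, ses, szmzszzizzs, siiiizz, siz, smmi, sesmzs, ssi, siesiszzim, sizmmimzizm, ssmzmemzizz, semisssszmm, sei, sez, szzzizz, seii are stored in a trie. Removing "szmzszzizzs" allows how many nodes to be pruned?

A node on "szmzszzizzs"'s path can go only if nothing else ends at it or branches off below it.
The suffix "zszzizzs" (8 nodes) is used only by "szmzszzizzs"; the node for "szm" still has the child "e", so pruning stops there.
Nodes removed: 8

8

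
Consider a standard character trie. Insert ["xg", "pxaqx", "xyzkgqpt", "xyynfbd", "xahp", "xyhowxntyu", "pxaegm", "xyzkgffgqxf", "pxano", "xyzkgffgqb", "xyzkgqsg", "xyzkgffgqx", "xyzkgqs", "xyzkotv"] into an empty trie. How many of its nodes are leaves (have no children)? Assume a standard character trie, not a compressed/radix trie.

12

Leaves are exactly the stored words that no other stored word extends.
Those words: "pxaegm", "pxano", "pxaqx", "xahp", "xg", "xyhowxntyu", "xyynfbd", "xyzkgffgqb", "xyzkgffgqxf", "xyzkgqpt", "xyzkgqsg", "xyzkotv"
Leaf count: 12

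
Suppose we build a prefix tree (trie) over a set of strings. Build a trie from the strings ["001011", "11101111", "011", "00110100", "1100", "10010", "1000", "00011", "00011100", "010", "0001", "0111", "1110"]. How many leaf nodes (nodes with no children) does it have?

9

A leaf is a node with no children — equivalently, the end of a word that is not a proper prefix of any other stored word.
Those words: "00011100", "001011", "00110100", "010", "0111", "1000", "10010", "1100", "11101111"
Leaf count: 9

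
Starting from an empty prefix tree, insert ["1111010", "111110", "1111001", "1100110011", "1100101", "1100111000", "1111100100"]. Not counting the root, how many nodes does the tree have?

29

Trie structure (* marks end of a word):
(root)
└─ 1
   └─ 1
      ├─ 0
      │  └─ 0
      │     └─ 1
      │        ├─ 0
      │        │  └─ 1 *
      │        └─ 1
      │           ├─ 0
      │           │  └─ 0
      │           │     └─ 1
      │           │        └─ 1 *
      │           └─ 1
      │              └─ 0
      │                 └─ 0
      │                    └─ 0 *
      └─ 1
         └─ 1
            ├─ 0
            │  ├─ 0
            │  │  └─ 1 *
            │  └─ 1
            │     └─ 0 *
            └─ 1
               └─ 0 *
                  └─ 0
                     └─ 1
                        └─ 0
                           └─ 0 *
Counting every labelled node above: 29.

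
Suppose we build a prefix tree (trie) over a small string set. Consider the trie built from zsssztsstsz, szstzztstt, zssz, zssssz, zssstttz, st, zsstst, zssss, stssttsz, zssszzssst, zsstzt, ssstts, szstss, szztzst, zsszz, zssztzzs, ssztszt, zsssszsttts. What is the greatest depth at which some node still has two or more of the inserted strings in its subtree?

The deepest shared node is where two words last agree before diverging.
e.g. "zssssz" and "zsssszsttts" share the prefix "zssssz" of length 6; no pair shares a longer one.
Longest shared-prefix length: 6

6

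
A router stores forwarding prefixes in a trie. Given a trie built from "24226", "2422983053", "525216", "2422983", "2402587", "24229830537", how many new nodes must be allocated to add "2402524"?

2

Walking "2402524" from the root, the first 5 characters ("24025") follow existing edges; "2" is the first miss.
Each of the 2 remaining characters creates one node.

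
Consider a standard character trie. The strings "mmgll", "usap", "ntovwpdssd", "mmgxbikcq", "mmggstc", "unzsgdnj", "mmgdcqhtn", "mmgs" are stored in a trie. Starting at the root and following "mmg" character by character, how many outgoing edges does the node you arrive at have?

5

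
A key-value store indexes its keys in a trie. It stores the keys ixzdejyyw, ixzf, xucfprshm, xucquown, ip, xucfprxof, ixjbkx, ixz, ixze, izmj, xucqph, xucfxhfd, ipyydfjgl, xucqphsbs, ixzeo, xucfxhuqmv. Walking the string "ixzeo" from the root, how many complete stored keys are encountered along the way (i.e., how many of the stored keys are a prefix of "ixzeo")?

Traverse "ixzeo" character by character; count nodes along the way that are marked as word ends.
Prefixes of the query that are stored words: "ixz", "ixze", "ixzeo"
Count: 3

3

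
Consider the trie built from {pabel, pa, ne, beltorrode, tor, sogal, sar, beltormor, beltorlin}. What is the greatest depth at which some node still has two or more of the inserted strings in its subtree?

6

The deepest shared node is where two words last agree before diverging.
e.g. "beltorlin" and "beltormor" share the prefix "beltor" of length 6; no pair shares a longer one.
Longest shared-prefix length: 6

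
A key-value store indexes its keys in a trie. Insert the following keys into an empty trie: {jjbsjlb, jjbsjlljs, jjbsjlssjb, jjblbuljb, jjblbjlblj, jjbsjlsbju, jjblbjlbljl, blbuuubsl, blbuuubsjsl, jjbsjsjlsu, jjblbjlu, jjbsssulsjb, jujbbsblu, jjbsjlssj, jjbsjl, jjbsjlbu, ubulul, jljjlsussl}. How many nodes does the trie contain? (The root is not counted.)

78

For each word, the new-node count is its length minus the longest prefix already in the trie:
  "jjbsjlb" → 7 new (j, j, b, s, j, l, b)
  "jjbsjlljs" → prefix "jjbsjl" already present; 3 new (l, j, s)
  "jjbsjlssjb" → prefix "jjbsjl" already present; 4 new (s, s, j, b)
  "jjblbuljb" → prefix "jjb" already present; 6 new (l, b, u, l, j, b)
  "jjblbjlblj" → prefix "jjblb" already present; 5 new (j, l, b, l, j)
  "jjbsjlsbju" → prefix "jjbsjls" already present; 3 new (b, j, u)
  "jjblbjlbljl" → prefix "jjblbjlblj" already present; 1 new (l)
  "blbuuubsl" → 9 new (b, l, b, u, u, u, b, s, l)
  "blbuuubsjsl" → prefix "blbuuubs" already present; 3 new (j, s, l)
  "jjbsjsjlsu" → prefix "jjbsj" already present; 5 new (s, j, l, s, u)
  "jjblbjlu" → prefix "jjblbjl" already present; 1 new (u)
  "jjbsssulsjb" → prefix "jjbs" already present; 7 new (s, s, u, l, s, j, b)
  "jujbbsblu" → prefix "j" already present; 8 new (u, j, b, b, s, b, l, u)
  "jjbsjlssj" → prefix "jjbsjlssj" already present; 0 new (none)
  "jjbsjl" → prefix "jjbsjl" already present; 0 new (none)
  "jjbsjlbu" → prefix "jjbsjlb" already present; 1 new (u)
  "ubulul" → 6 new (u, b, u, l, u, l)
  "jljjlsussl" → prefix "j" already present; 9 new (l, j, j, l, s, u, s, s, l)
Total nodes = 7 + 3 + 4 + 6 + 5 + 3 + 1 + 9 + 3 + 5 + 1 + 7 + 8 + 0 + 0 + 1 + 6 + 9 = 78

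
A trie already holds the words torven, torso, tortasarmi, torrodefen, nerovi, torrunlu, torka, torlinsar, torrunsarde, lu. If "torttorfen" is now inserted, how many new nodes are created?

6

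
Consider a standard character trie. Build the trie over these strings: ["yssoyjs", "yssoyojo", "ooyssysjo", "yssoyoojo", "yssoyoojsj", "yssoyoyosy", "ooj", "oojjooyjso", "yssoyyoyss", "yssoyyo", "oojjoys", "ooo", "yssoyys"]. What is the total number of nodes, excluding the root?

For each word, the new-node count is its length minus the longest prefix already in the trie:
  "yssoyjs" → 7 new (y, s, s, o, y, j, s)
  "yssoyojo" → prefix "yssoy" already present; 3 new (o, j, o)
  "ooyssysjo" → 9 new (o, o, y, s, s, y, s, j, o)
  "yssoyoojo" → prefix "yssoyo" already present; 3 new (o, j, o)
  "yssoyoojsj" → prefix "yssoyooj" already present; 2 new (s, j)
  "yssoyoyosy" → prefix "yssoyo" already present; 4 new (y, o, s, y)
  "ooj" → prefix "oo" already present; 1 new (j)
  "oojjooyjso" → prefix "ooj" already present; 7 new (j, o, o, y, j, s, o)
  "yssoyyoyss" → prefix "yssoy" already present; 5 new (y, o, y, s, s)
  "yssoyyo" → prefix "yssoyyo" already present; 0 new (none)
  "oojjoys" → prefix "oojjo" already present; 2 new (y, s)
  "ooo" → prefix "oo" already present; 1 new (o)
  "yssoyys" → prefix "yssoyy" already present; 1 new (s)
Total nodes = 7 + 3 + 9 + 3 + 2 + 4 + 1 + 7 + 5 + 0 + 2 + 1 + 1 = 45

45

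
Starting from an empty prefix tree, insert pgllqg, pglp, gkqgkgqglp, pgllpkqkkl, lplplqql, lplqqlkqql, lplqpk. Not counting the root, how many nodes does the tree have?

40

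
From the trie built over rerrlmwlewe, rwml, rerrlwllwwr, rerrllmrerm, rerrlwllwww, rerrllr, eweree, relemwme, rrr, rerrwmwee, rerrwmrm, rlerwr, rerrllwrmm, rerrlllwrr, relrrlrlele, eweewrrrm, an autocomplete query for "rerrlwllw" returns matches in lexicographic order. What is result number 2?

rerrlwllwww

Filter for "rerrlwllw…" and sort: "rerrlwllwwr", "rerrlwllwww"
Position 2: rerrlwllwww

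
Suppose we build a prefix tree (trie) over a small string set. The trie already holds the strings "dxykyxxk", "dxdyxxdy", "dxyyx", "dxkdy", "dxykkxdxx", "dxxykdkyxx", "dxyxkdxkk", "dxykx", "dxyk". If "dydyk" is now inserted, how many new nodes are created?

4

"d" is already a path in the trie; the remaining "ydyk" must be added.
So 5 − 1 = 4 new nodes.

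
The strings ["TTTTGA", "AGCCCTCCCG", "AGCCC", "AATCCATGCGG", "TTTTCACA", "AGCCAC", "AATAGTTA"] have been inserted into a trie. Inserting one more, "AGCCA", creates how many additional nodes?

Every character of "AGCCA" already lies on an existing path (it is a prefix of some stored word).
No new nodes are needed: 0.

0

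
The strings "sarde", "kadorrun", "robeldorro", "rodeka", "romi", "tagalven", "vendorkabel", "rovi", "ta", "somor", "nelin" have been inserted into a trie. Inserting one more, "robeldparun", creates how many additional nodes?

5

The longest prefix of "robeldparun" already in the trie is "robeld" (length 6).
So 11 − 6 = 5 new nodes.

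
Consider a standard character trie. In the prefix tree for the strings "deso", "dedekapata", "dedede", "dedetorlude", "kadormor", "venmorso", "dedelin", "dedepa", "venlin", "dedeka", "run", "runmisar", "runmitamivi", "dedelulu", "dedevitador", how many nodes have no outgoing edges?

A leaf is a node with no children — equivalently, the end of a word that is not a proper prefix of any other stored word.
Those words: "dedede", "dedekapata", "dedelin", "dedelulu", "dedepa", "dedetorlude", "dedevitador", "deso", "kadormor", "runmisar", "runmitamivi", "venlin", "venmorso"
Leaf count: 13

13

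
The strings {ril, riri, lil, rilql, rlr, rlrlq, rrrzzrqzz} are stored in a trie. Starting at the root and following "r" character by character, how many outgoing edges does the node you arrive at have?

3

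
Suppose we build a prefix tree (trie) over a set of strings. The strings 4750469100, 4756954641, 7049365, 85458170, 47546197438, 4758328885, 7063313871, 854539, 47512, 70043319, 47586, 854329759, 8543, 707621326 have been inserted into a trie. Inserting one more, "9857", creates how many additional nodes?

4

"9857" shares no prefix with any stored word, so all 4 characters open new nodes.
4 − 0 = 4 new nodes.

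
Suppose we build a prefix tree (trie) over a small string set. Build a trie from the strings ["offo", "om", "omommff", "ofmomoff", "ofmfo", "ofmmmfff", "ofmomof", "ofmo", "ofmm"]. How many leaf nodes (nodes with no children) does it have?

Leaves are exactly the stored words that no other stored word extends.
Those words: "offo", "ofmfo", "ofmmmfff", "ofmomoff", "omommff"
Leaf count: 5

5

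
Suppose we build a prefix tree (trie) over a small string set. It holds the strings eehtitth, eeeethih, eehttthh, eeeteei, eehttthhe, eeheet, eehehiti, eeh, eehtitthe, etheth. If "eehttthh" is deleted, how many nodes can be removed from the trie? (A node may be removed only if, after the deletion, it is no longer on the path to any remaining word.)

After clearing the end-marker at "eehttthh", prune upward until reaching a node still needed by another word.
Every node on "eehttthh" is still needed (e.g. by "eehttthhe"), so nothing is freed.
Nodes removed: 0

0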